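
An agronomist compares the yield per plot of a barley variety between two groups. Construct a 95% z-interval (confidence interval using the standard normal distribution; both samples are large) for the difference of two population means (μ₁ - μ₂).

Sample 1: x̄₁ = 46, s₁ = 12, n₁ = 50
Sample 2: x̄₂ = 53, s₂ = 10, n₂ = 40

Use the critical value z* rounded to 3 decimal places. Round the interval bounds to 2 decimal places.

Both samples are large (n₁ = 50 ≥ 30, n₂ = 40 ≥ 30), so a z-interval for the difference of means applies.

Point estimate: x̄₁ - x̄₂ = 46 - 53 = -7

Standard error: SE = √(s₁²/n₁ + s₂²/n₂)
= √(12²/50 + 10²/40)
= √(2.880000 + 2.500000)
= 2.319483

For 95% confidence, z* = 1.96 (from standard normal table)
Margin of error: E = z* × SE = 1.96 × 2.319483 = 4.5462

Z-interval: (x̄₁ - x̄₂) ± E = -7 ± 4.5462 = (-11.5462, -2.4538)

Rounded to 2 decimal places:

(-11.55, -2.45)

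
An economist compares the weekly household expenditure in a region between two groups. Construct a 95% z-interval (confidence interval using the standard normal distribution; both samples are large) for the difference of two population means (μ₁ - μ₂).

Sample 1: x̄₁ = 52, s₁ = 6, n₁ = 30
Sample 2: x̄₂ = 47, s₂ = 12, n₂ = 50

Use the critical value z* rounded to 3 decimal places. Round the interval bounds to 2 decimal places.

Both samples are large (n₁ = 30 ≥ 30, n₂ = 50 ≥ 30), so a z-interval for the difference of means applies.

Point estimate: x̄₁ - x̄₂ = 52 - 47 = 5

Standard error: SE = √(s₁²/n₁ + s₂²/n₂)
= √(6²/30 + 12²/50)
= √(1.200000 + 2.880000)
= 2.019901

For 95% confidence, z* = 1.96 (from standard normal table)
Margin of error: E = z* × SE = 1.96 × 2.019901 = 3.9590

Z-interval: (x̄₁ - x̄₂) ± E = 5 ± 3.9590 = (1.0410, 8.9590)

Rounded to 2 decimal places:

(1.04, 8.96)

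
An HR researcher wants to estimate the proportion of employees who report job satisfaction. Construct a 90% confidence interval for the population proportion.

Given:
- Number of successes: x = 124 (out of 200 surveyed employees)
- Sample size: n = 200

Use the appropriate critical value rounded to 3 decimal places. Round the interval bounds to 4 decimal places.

Sample proportion: p̂ = 124/200 = 0.620000

Check conditions for normal approximation:
  np̂ = 124 ≥ 10 ✓
  n(1-p̂) = 76 ≥ 10 ✓

The sample is large enough, so use a z-interval (normal approximation) for the proportion.

For 90% confidence, z* = 1.645 (from standard normal table)

Standard error: SE = √(p̂(1-p̂)/n) = √(0.620000×0.380000/200) = 0.03432200

Margin of error: E = z* × SE = 1.645 × 0.03432200 = 0.056460

Z-interval: p̂ ± E = 0.620000 ± 0.056460 = (0.563540, 0.676460)

Rounded to 4 decimal places:

(0.5635, 0.6765)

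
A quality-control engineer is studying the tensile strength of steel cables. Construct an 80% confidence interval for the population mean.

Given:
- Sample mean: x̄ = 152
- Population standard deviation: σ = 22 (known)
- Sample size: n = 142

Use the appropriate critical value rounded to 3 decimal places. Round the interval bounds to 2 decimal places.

The population standard deviation σ is known, so use a z-interval (standard normal critical value).

For 80% confidence, z* = 1.282 (from standard normal table)

Standard error: SE = σ/√n = 22/√142 = 1.846199

Margin of error: E = z* × SE = 1.282 × 1.846199 = 2.3668

Z-interval: x̄ ± E = 152 ± 2.3668 = (149.6332, 154.3668)

Rounded to 2 decimal places:

(149.63, 154.37)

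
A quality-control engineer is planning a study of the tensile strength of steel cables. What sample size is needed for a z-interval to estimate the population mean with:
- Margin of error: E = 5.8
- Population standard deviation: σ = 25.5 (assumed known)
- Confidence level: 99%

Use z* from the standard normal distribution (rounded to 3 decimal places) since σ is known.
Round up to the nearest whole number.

Using z* since population σ is known (z-interval formula).

For 99% confidence, z* = 2.576 (from standard normal table)

Sample size formula for z-interval: n = (z*σ/E)²

n = (2.576 × 25.5 / 5.8)²
  = (11.325517)²
  = 128.2673

Round up to the nearest whole number: n = 129

129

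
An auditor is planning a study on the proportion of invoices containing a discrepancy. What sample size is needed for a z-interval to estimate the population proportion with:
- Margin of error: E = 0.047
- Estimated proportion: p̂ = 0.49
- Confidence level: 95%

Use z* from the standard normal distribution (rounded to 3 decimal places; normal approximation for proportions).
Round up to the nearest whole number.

Using z* for proportion z-interval (normal approximation).

For 95% confidence, z* = 1.96 (from standard normal table)

Sample size formula for proportion z-interval: n = z*²p̂(1-p̂)/E²

n = 1.96² × 0.49 × 0.51 / 0.047²
  = 3.8416 × 0.2499 / 0.002209
  = 434.5930

Round up to the nearest whole number: n = 435

435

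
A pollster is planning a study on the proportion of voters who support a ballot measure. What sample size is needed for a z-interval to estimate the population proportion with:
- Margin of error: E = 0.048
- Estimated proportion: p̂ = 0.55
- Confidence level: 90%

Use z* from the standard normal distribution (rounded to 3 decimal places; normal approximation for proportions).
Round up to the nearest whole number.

Using z* for proportion z-interval (normal approximation).

For 90% confidence, z* = 1.645 (from standard normal table)

Sample size formula for proportion z-interval: n = z*²p̂(1-p̂)/E²

n = 1.645² × 0.55 × 0.45 / 0.048²
  = 2.706025 × 0.2475 / 0.002304
  = 290.6863

Round up to the nearest whole number: n = 291

291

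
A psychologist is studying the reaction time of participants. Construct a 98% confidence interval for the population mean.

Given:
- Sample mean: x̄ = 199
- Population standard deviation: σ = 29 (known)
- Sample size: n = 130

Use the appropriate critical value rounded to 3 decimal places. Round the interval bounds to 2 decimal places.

The population standard deviation σ is known, so use a z-interval (standard normal critical value).

For 98% confidence, z* = 2.326 (from standard normal table)

Standard error: SE = σ/√n = 29/√130 = 2.543468

Margin of error: E = z* × SE = 2.326 × 2.543468 = 5.9161

Z-interval: x̄ ± E = 199 ± 5.9161 = (193.0839, 204.9161)

Rounded to 2 decimal places:

(193.08, 204.92)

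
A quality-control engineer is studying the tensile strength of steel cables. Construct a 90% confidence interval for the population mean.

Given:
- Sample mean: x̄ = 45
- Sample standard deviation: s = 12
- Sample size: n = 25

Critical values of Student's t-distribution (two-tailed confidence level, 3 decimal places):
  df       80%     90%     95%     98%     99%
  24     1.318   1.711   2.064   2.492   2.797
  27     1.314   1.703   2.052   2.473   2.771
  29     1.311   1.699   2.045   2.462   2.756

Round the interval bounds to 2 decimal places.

The population standard deviation σ is unknown (only the sample standard deviation s is given), so use a t-interval with df = n - 1 = 25 - 1 = 24.

For 90% confidence with df = 24, t* = 1.711 (from t-table)

Standard error: SE = s/√n = 12/√25 = 2.400000

Margin of error: E = t* × SE = 1.711 × 2.400000 = 4.1064

T-interval: x̄ ± E = 45 ± 4.1064 = (40.8936, 49.1064)

Rounded to 2 decimal places:

(40.89, 49.11)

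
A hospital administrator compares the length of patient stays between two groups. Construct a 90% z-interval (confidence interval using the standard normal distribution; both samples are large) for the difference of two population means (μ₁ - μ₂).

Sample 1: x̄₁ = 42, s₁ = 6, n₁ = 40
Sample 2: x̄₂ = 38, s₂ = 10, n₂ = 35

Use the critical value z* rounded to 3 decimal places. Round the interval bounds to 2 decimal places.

Both samples are large (n₁ = 40 ≥ 30, n₂ = 35 ≥ 30), so a z-interval for the difference of means applies.

Point estimate: x̄₁ - x̄₂ = 42 - 38 = 4

Standard error: SE = √(s₁²/n₁ + s₂²/n₂)
= √(6²/40 + 10²/35)
= √(0.900000 + 2.857143)
= 1.938335

For 90% confidence, z* = 1.645 (from standard normal table)
Margin of error: E = z* × SE = 1.645 × 1.938335 = 3.1886

Z-interval: (x̄₁ - x̄₂) ± E = 4 ± 3.1886 = (0.8114, 7.1886)

Rounded to 2 decimal places:

(0.81, 7.19)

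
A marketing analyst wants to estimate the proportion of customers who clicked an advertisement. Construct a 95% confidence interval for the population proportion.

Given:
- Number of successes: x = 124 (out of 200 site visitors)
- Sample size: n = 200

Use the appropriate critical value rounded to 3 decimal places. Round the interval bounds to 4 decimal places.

Sample proportion: p̂ = 124/200 = 0.620000

Check conditions for normal approximation:
  np̂ = 124 ≥ 10 ✓
  n(1-p̂) = 76 ≥ 10 ✓

The sample is large enough, so use a z-interval (normal approximation) for the proportion.

For 95% confidence, z* = 1.96 (from standard normal table)

Standard error: SE = √(p̂(1-p̂)/n) = √(0.620000×0.380000/200) = 0.03432200

Margin of error: E = z* × SE = 1.96 × 0.03432200 = 0.067271

Z-interval: p̂ ± E = 0.620000 ± 0.067271 = (0.552729, 0.687271)

Rounded to 4 decimal places:

(0.5527, 0.6873)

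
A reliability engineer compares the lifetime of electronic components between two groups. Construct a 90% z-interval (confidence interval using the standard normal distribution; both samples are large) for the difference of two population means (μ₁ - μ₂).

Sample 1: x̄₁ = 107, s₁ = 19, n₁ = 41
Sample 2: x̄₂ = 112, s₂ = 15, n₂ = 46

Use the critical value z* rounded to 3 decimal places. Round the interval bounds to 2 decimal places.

Both samples are large (n₁ = 41 ≥ 30, n₂ = 46 ≥ 30), so a z-interval for the difference of means applies.

Point estimate: x̄₁ - x̄₂ = 107 - 112 = -5

Standard error: SE = √(s₁²/n₁ + s₂²/n₂)
= √(19²/41 + 15²/46)
= √(8.804878 + 4.891304)
= 3.700835

For 90% confidence, z* = 1.645 (from standard normal table)
Margin of error: E = z* × SE = 1.645 × 3.700835 = 6.0879

Z-interval: (x̄₁ - x̄₂) ± E = -5 ± 6.0879 = (-11.0879, 1.0879)

Rounded to 2 decimal places:

(-11.09, 1.09)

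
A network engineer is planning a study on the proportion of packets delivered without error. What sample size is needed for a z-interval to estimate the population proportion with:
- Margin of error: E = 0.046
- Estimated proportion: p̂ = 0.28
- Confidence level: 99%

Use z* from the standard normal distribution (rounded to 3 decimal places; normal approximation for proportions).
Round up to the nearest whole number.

Using z* for proportion z-interval (normal approximation).

For 99% confidence, z* = 2.576 (from standard normal table)

Sample size formula for proportion z-interval: n = z*²p̂(1-p̂)/E²

n = 2.576² × 0.28 × 0.72 / 0.046²
  = 6.635776 × 0.2016 / 0.002116
  = 632.2176

Round up to the nearest whole number: n = 633

633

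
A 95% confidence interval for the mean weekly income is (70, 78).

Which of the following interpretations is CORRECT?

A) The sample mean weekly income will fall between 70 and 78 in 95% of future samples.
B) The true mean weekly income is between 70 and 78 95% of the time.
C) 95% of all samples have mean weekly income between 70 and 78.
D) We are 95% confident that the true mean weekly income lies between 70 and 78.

A confidence interval represents our confidence in the procedure, not a probability statement about the parameter.

Key concept: If we repeated this sampling process many times and computed a 95% CI each time, about 95% of those intervals would contain the true population parameter.

For this specific interval (70, 78):
- Midpoint (point estimate): 74
- Margin of error: 4

The correct interpretation is the one stating confidence that the true parameter lies in the interval — option D.

D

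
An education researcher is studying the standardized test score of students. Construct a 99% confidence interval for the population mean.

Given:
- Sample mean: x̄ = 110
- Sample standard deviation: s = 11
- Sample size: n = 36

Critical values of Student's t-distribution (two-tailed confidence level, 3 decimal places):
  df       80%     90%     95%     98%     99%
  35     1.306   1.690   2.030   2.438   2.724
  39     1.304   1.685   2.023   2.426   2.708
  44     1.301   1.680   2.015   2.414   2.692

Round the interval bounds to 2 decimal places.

The population standard deviation σ is unknown (only the sample standard deviation s is given), so use a t-interval with df = n - 1 = 36 - 1 = 35.

For 99% confidence with df = 35, t* = 2.724 (from t-table)

Standard error: SE = s/√n = 11/√36 = 1.833333

Margin of error: E = t* × SE = 2.724 × 1.833333 = 4.9940

T-interval: x̄ ± E = 110 ± 4.9940 = (105.0060, 114.9940)

Rounded to 2 decimal places:

(105.01, 114.99)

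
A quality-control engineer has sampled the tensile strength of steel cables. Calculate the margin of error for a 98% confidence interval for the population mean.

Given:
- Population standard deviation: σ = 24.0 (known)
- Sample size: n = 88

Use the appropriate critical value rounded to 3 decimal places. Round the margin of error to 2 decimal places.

The population standard deviation σ is known, so use the z-interval margin of error formula.

For 98% confidence, z* = 2.326 (from standard normal table)

Margin of error formula for z-interval: E = z* × σ/√n

E = 2.326 × 24.0/√88
  = 2.326 × 2.558409
  = 5.9509

Rounded to 2 decimal places:

5.95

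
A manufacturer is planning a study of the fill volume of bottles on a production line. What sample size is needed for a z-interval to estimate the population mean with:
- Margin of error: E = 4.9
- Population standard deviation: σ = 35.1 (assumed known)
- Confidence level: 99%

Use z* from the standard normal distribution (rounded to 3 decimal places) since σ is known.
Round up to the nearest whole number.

Using z* since population σ is known (z-interval formula).

For 99% confidence, z* = 2.576 (from standard normal table)

Sample size formula for z-interval: n = (z*σ/E)²

n = (2.576 × 35.1 / 4.9)²
  = (18.452571)²
  = 340.4974

Round up to the nearest whole number: n = 341

341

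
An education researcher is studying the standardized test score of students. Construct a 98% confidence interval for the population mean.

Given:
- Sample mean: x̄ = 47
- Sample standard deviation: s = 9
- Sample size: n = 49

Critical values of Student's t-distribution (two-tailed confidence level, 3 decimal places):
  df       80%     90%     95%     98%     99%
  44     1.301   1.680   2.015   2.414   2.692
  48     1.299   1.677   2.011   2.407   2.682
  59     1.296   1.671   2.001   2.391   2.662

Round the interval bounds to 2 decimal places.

The population standard deviation σ is unknown (only the sample standard deviation s is given), so use a t-interval with df = n - 1 = 49 - 1 = 48.

For 98% confidence with df = 48, t* = 2.407 (from t-table)

Standard error: SE = s/√n = 9/√49 = 1.285714

Margin of error: E = t* × SE = 2.407 × 1.285714 = 3.0947

T-interval: x̄ ± E = 47 ± 3.0947 = (43.9053, 50.0947)

Rounded to 2 decimal places:

(43.91, 50.09)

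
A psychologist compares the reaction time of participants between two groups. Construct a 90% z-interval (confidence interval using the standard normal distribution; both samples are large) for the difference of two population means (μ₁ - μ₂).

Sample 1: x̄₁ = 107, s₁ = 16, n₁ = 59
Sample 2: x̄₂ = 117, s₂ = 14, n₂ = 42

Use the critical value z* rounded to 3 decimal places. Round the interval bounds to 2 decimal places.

Both samples are large (n₁ = 59 ≥ 30, n₂ = 42 ≥ 30), so a z-interval for the difference of means applies.

Point estimate: x̄₁ - x̄₂ = 107 - 117 = -10

Standard error: SE = √(s₁²/n₁ + s₂²/n₂)
= √(16²/59 + 14²/42)
= √(4.338983 + 4.666667)
= 3.000941

For 90% confidence, z* = 1.645 (from standard normal table)
Margin of error: E = z* × SE = 1.645 × 3.000941 = 4.9365

Z-interval: (x̄₁ - x̄₂) ± E = -10 ± 4.9365 = (-14.9365, -5.0635)

Rounded to 2 decimal places:

(-14.94, -5.06)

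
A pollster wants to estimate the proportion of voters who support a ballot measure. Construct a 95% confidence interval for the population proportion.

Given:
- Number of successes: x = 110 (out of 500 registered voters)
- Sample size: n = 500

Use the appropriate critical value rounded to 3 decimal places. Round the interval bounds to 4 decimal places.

Sample proportion: p̂ = 110/500 = 0.220000

Check conditions for normal approximation:
  np̂ = 110 ≥ 10 ✓
  n(1-p̂) = 390 ≥ 10 ✓

The sample is large enough, so use a z-interval (normal approximation) for the proportion.

For 95% confidence, z* = 1.96 (from standard normal table)

Standard error: SE = √(p̂(1-p̂)/n) = √(0.220000×0.780000/500) = 0.01852566

Margin of error: E = z* × SE = 1.96 × 0.01852566 = 0.036310

Z-interval: p̂ ± E = 0.220000 ± 0.036310 = (0.183690, 0.256310)

Rounded to 4 decimal places:

(0.1837, 0.2563)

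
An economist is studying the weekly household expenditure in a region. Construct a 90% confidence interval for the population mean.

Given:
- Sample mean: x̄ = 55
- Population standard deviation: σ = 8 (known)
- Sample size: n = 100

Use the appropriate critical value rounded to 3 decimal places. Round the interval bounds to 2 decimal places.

The population standard deviation σ is known, so use a z-interval (standard normal critical value).

For 90% confidence, z* = 1.645 (from standard normal table)

Standard error: SE = σ/√n = 8/√100 = 0.800000

Margin of error: E = z* × SE = 1.645 × 0.800000 = 1.3160

Z-interval: x̄ ± E = 55 ± 1.3160 = (53.6840, 56.3160)

Rounded to 2 decimal places:

(53.68, 56.32)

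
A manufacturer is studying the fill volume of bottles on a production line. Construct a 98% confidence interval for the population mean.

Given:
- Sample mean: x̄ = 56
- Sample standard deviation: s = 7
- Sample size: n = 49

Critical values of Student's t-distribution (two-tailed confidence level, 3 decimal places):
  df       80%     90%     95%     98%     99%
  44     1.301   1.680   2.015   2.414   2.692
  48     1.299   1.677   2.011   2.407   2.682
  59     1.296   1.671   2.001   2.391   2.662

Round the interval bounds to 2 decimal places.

The population standard deviation σ is unknown (only the sample standard deviation s is given), so use a t-interval with df = n - 1 = 49 - 1 = 48.

For 98% confidence with df = 48, t* = 2.407 (from t-table)

Standard error: SE = s/√n = 7/√49 = 1.000000

Margin of error: E = t* × SE = 2.407 × 1.000000 = 2.4070

T-interval: x̄ ± E = 56 ± 2.4070 = (53.5930, 58.4070)

Rounded to 2 decimal places:

(53.59, 58.41)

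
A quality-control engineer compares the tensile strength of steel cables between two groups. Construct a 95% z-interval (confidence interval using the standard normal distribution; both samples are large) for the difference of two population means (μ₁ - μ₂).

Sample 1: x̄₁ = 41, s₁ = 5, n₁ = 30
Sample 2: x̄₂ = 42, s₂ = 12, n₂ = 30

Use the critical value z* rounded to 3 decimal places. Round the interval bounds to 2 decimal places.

Both samples are large (n₁ = 30 ≥ 30, n₂ = 30 ≥ 30), so a z-interval for the difference of means applies.

Point estimate: x̄₁ - x̄₂ = 41 - 42 = -1

Standard error: SE = √(s₁²/n₁ + s₂²/n₂)
= √(5²/30 + 12²/30)
= √(0.833333 + 4.800000)
= 2.373464

For 95% confidence, z* = 1.96 (from standard normal table)
Margin of error: E = z* × SE = 1.96 × 2.373464 = 4.6520

Z-interval: (x̄₁ - x̄₂) ± E = -1 ± 4.6520 = (-5.6520, 3.6520)

Rounded to 2 decimal places:

(-5.65, 3.65)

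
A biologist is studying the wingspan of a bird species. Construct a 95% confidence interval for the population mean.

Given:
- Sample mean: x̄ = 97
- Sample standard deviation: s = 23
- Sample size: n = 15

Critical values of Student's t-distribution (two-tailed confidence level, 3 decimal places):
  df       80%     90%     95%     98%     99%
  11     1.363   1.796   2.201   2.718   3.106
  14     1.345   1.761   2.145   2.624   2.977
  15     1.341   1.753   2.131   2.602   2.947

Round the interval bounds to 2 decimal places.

The population standard deviation σ is unknown (only the sample standard deviation s is given), so use a t-interval with df = n - 1 = 15 - 1 = 14.

For 95% confidence with df = 14, t* = 2.145 (from t-table)

Standard error: SE = s/√n = 23/√15 = 5.938574

Margin of error: E = t* × SE = 2.145 × 5.938574 = 12.7382

T-interval: x̄ ± E = 97 ± 12.7382 = (84.2618, 109.7382)

Rounded to 2 decimal places:

(84.26, 109.74)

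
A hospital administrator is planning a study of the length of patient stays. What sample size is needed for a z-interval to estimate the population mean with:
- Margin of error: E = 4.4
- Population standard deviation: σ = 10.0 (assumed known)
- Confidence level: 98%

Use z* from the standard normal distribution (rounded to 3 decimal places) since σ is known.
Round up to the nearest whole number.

Using z* since population σ is known (z-interval formula).

For 98% confidence, z* = 2.326 (from standard normal table)

Sample size formula for z-interval: n = (z*σ/E)²

n = (2.326 × 10.0 / 4.4)²
  = (5.286364)²
  = 27.9456

Round up to the nearest whole number: n = 28

28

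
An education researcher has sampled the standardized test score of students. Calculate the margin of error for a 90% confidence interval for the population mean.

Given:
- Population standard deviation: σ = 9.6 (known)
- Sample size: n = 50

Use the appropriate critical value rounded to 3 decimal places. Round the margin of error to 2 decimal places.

The population standard deviation σ is known, so use the z-interval margin of error formula.

For 90% confidence, z* = 1.645 (from standard normal table)

Margin of error formula for z-interval: E = z* × σ/√n

E = 1.645 × 9.6/√50
  = 1.645 × 1.357645
  = 2.2333

Rounded to 2 decimal places:

2.23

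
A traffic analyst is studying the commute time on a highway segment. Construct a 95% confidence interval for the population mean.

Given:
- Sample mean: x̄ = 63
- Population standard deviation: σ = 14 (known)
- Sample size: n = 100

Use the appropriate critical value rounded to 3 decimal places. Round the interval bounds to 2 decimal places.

The population standard deviation σ is known, so use a z-interval (standard normal critical value).

For 95% confidence, z* = 1.96 (from standard normal table)

Standard error: SE = σ/√n = 14/√100 = 1.400000

Margin of error: E = z* × SE = 1.96 × 1.400000 = 2.7440

Z-interval: x̄ ± E = 63 ± 2.7440 = (60.2560, 65.7440)

Rounded to 2 decimal places:

(60.26, 65.74)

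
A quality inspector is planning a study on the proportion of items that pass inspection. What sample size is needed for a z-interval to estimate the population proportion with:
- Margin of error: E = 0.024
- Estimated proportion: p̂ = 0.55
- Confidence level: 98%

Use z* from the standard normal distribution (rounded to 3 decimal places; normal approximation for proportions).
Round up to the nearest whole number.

Using z* for proportion z-interval (normal approximation).

For 98% confidence, z* = 2.326 (from standard normal table)

Sample size formula for proportion z-interval: n = z*²p̂(1-p̂)/E²

n = 2.326² × 0.55 × 0.45 / 0.024²
  = 5.410276 × 0.2475 / 0.000576
  = 2324.7280

Round up to the nearest whole number: n = 2325

2325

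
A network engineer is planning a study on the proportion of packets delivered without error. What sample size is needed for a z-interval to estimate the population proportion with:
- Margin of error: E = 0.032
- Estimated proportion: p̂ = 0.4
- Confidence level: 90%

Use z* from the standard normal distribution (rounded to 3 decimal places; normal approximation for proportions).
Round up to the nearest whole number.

Using z* for proportion z-interval (normal approximation).

For 90% confidence, z* = 1.645 (from standard normal table)

Sample size formula for proportion z-interval: n = z*²p̂(1-p̂)/E²

n = 1.645² × 0.4 × 0.6 / 0.032²
  = 2.706025 × 0.24 / 0.001024
  = 634.2246

Round up to the nearest whole number: n = 635

635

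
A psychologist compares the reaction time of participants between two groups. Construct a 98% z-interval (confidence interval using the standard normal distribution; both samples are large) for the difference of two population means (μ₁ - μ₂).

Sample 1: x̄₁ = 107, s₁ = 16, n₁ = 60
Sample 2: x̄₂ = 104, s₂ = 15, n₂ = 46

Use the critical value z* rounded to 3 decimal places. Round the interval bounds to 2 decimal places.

Both samples are large (n₁ = 60 ≥ 30, n₂ = 46 ≥ 30), so a z-interval for the difference of means applies.

Point estimate: x̄₁ - x̄₂ = 107 - 104 = 3

Standard error: SE = √(s₁²/n₁ + s₂²/n₂)
= √(16²/60 + 15²/46)
= √(4.266667 + 4.891304)
= 3.026214

For 98% confidence, z* = 2.326 (from standard normal table)
Margin of error: E = z* × SE = 2.326 × 3.026214 = 7.0390

Z-interval: (x̄₁ - x̄₂) ± E = 3 ± 7.0390 = (-4.0390, 10.0390)

Rounded to 2 decimal places:

(-4.04, 10.04)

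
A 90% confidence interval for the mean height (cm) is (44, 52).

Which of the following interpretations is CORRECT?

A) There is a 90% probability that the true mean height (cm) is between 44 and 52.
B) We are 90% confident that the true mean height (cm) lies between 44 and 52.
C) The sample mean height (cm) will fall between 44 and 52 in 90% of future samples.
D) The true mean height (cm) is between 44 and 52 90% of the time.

A confidence interval represents our confidence in the procedure, not a probability statement about the parameter.

Key concept: If we repeated this sampling process many times and computed a 90% CI each time, about 90% of those intervals would contain the true population parameter.

For this specific interval (44, 52):
- Midpoint (point estimate): 48
- Margin of error: 4

The correct interpretation is the one stating confidence that the true parameter lies in the interval — option B.

B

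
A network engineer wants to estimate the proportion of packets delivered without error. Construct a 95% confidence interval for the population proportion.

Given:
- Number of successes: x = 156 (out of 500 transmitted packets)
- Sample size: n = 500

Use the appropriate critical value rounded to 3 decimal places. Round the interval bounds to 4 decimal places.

Sample proportion: p̂ = 156/500 = 0.312000

Check conditions for normal approximation:
  np̂ = 156 ≥ 10 ✓
  n(1-p̂) = 344 ≥ 10 ✓

The sample is large enough, so use a z-interval (normal approximation) for the proportion.

For 95% confidence, z* = 1.96 (from standard normal table)

Standard error: SE = √(p̂(1-p̂)/n) = √(0.312000×0.688000/500) = 0.02071985

Margin of error: E = z* × SE = 1.96 × 0.02071985 = 0.040611

Z-interval: p̂ ± E = 0.312000 ± 0.040611 = (0.271389, 0.352611)

Rounded to 4 decimal places:

(0.2714, 0.3526)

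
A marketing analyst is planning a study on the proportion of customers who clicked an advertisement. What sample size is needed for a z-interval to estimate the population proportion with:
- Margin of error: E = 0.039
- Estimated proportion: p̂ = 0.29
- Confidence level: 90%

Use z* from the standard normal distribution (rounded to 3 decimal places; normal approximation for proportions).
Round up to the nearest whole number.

Using z* for proportion z-interval (normal approximation).

For 90% confidence, z* = 1.645 (from standard normal table)

Sample size formula for proportion z-interval: n = z*²p̂(1-p̂)/E²

n = 1.645² × 0.29 × 0.71 / 0.039²
  = 2.706025 × 0.2059 / 0.001521
  = 366.3186

Round up to the nearest whole number: n = 367

367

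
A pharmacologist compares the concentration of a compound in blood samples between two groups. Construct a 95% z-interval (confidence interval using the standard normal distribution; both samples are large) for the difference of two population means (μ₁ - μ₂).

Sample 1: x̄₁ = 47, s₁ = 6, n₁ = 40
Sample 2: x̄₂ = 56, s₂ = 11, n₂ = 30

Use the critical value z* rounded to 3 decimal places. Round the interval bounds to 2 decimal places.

Both samples are large (n₁ = 40 ≥ 30, n₂ = 30 ≥ 30), so a z-interval for the difference of means applies.

Point estimate: x̄₁ - x̄₂ = 47 - 56 = -9

Standard error: SE = √(s₁²/n₁ + s₂²/n₂)
= √(6²/40 + 11²/30)
= √(0.900000 + 4.033333)
= 2.221111

For 95% confidence, z* = 1.96 (from standard normal table)
Margin of error: E = z* × SE = 1.96 × 2.221111 = 4.3534

Z-interval: (x̄₁ - x̄₂) ± E = -9 ± 4.3534 = (-13.3534, -4.6466)

Rounded to 2 decimal places:

(-13.35, -4.65)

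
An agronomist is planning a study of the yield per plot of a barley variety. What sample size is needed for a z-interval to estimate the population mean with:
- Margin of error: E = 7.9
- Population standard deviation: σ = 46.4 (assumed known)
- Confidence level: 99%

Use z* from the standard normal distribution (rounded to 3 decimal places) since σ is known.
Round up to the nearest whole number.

Using z* since population σ is known (z-interval formula).

For 99% confidence, z* = 2.576 (from standard normal table)

Sample size formula for z-interval: n = (z*σ/E)²

n = (2.576 × 46.4 / 7.9)²
  = (15.129924)²
  = 228.9146

Round up to the nearest whole number: n = 229

229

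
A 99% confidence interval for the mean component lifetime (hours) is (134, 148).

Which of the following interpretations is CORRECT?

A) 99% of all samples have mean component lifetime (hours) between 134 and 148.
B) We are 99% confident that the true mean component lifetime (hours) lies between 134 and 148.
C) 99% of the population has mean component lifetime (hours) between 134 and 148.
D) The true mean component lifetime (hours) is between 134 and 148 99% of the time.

A confidence interval represents our confidence in the procedure, not a probability statement about the parameter.

Key concept: If we repeated this sampling process many times and computed a 99% CI each time, about 99% of those intervals would contain the true population parameter.

For this specific interval (134, 148):
- Midpoint (point estimate): 141
- Margin of error: 7

The correct interpretation is the one stating confidence that the true parameter lies in the interval — option B.

B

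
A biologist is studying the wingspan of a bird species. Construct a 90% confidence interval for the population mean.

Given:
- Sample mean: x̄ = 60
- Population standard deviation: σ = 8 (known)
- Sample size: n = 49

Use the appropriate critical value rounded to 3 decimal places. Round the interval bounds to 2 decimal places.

The population standard deviation σ is known, so use a z-interval (standard normal critical value).

For 90% confidence, z* = 1.645 (from standard normal table)

Standard error: SE = σ/√n = 8/√49 = 1.142857

Margin of error: E = z* × SE = 1.645 × 1.142857 = 1.8800

Z-interval: x̄ ± E = 60 ± 1.8800 = (58.1200, 61.8800)

Rounded to 2 decimal places:

(58.12, 61.88)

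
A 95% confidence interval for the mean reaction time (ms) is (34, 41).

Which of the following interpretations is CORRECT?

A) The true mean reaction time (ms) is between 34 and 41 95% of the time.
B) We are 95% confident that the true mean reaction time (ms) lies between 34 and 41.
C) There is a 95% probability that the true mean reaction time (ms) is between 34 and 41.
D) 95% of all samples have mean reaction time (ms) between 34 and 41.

A confidence interval represents our confidence in the procedure, not a probability statement about the parameter.

Key concept: If we repeated this sampling process many times and computed a 95% CI each time, about 95% of those intervals would contain the true population parameter.

For this specific interval (34, 41):
- Midpoint (point estimate): 37.5
- Margin of error: 3.5

The correct interpretation is the one stating confidence that the true parameter lies in the interval — option B.

B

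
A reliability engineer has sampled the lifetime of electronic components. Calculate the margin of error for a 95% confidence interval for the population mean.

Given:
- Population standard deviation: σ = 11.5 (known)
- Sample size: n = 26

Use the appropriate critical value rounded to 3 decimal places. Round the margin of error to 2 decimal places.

The population standard deviation σ is known, so use the z-interval margin of error formula.

For 95% confidence, z* = 1.96 (from standard normal table)

Margin of error formula for z-interval: E = z* × σ/√n

E = 1.96 × 11.5/√26
  = 1.96 × 2.255336
  = 4.4205

Rounded to 2 decimal places:

4.42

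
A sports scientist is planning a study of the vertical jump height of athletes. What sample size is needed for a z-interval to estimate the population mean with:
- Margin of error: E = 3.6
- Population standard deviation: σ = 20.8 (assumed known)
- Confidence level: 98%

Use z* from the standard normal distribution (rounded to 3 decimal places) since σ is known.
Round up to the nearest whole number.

Using z* since population σ is known (z-interval formula).

For 98% confidence, z* = 2.326 (from standard normal table)

Sample size formula for z-interval: n = (z*σ/E)²

n = (2.326 × 20.8 / 3.6)²
  = (13.439111)²
  = 180.6097

Round up to the nearest whole number: n = 181

181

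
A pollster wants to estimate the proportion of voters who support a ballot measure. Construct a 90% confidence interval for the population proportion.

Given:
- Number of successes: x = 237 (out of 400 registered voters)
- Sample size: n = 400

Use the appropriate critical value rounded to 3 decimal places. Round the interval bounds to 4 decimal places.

Sample proportion: p̂ = 237/400 = 0.592500

Check conditions for normal approximation:
  np̂ = 237 ≥ 10 ✓
  n(1-p̂) = 163 ≥ 10 ✓

The sample is large enough, so use a z-interval (normal approximation) for the proportion.

For 90% confidence, z* = 1.645 (from standard normal table)

Standard error: SE = √(p̂(1-p̂)/n) = √(0.592500×0.407500/400) = 0.02456846

Margin of error: E = z* × SE = 1.645 × 0.02456846 = 0.040415

Z-interval: p̂ ± E = 0.592500 ± 0.040415 = (0.552085, 0.632915)

Rounded to 4 decimal places:

(0.5521, 0.6329)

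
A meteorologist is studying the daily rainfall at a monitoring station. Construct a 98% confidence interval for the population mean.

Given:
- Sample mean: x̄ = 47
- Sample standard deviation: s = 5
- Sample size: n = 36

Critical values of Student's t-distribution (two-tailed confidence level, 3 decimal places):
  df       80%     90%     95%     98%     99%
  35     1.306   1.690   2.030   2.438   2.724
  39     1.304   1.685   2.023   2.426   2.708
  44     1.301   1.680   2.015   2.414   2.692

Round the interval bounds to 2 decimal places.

The population standard deviation σ is unknown (only the sample standard deviation s is given), so use a t-interval with df = n - 1 = 36 - 1 = 35.

For 98% confidence with df = 35, t* = 2.438 (from t-table)

Standard error: SE = s/√n = 5/√36 = 0.833333

Margin of error: E = t* × SE = 2.438 × 0.833333 = 2.0317

T-interval: x̄ ± E = 47 ± 2.0317 = (44.9683, 49.0317)

Rounded to 2 decimal places:

(44.97, 49.03)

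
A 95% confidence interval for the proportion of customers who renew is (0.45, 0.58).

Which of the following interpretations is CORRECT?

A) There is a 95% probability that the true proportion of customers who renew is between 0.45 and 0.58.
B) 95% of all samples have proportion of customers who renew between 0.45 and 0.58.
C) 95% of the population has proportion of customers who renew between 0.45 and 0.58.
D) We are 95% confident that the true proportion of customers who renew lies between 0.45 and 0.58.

A confidence interval represents our confidence in the procedure, not a probability statement about the parameter.

Key concept: If we repeated this sampling process many times and computed a 95% CI each time, about 95% of those intervals would contain the true population parameter.

For this specific interval (0.45, 0.58):
- Midpoint (point estimate): 0.515
- Margin of error: 0.065

The correct interpretation is the one stating confidence that the true parameter lies in the interval — option D.

D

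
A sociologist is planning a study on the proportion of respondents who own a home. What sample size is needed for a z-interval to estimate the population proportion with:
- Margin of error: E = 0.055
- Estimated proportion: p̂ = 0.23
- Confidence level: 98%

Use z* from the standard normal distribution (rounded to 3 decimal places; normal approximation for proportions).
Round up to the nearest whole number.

Using z* for proportion z-interval (normal approximation).

For 98% confidence, z* = 2.326 (from standard normal table)

Sample size formula for proportion z-interval: n = z*²p̂(1-p̂)/E²

n = 2.326² × 0.23 × 0.77 / 0.055²
  = 5.410276 × 0.1771 / 0.003025
  = 316.7471

Round up to the nearest whole number: n = 317

317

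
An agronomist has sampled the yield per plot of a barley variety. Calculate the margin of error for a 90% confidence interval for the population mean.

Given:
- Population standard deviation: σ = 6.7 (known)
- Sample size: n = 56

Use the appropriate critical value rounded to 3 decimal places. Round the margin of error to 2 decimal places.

The population standard deviation σ is known, so use the z-interval margin of error formula.

For 90% confidence, z* = 1.645 (from standard normal table)

Margin of error formula for z-interval: E = z* × σ/√n

E = 1.645 × 6.7/√56
  = 1.645 × 0.895325
  = 1.4728

Rounded to 2 decimal places:

1.47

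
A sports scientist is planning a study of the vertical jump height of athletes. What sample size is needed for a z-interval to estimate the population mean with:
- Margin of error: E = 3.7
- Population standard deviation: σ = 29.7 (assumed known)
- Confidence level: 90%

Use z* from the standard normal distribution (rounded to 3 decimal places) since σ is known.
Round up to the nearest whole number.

Using z* since population σ is known (z-interval formula).

For 90% confidence, z* = 1.645 (from standard normal table)

Sample size formula for z-interval: n = (z*σ/E)²

n = (1.645 × 29.7 / 3.7)²
  = (13.204459)²
  = 174.3577

Round up to the nearest whole number: n = 175

175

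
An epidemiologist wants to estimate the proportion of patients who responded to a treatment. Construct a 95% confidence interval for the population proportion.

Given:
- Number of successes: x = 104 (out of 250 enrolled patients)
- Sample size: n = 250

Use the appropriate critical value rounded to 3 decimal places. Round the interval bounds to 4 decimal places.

Sample proportion: p̂ = 104/250 = 0.416000

Check conditions for normal approximation:
  np̂ = 104 ≥ 10 ✓
  n(1-p̂) = 146 ≥ 10 ✓

The sample is large enough, so use a z-interval (normal approximation) for the proportion.

For 95% confidence, z* = 1.96 (from standard normal table)

Standard error: SE = √(p̂(1-p̂)/n) = √(0.416000×0.584000/250) = 0.03117332

Margin of error: E = z* × SE = 1.96 × 0.03117332 = 0.061100

Z-interval: p̂ ± E = 0.416000 ± 0.061100 = (0.354900, 0.477100)

Rounded to 4 decimal places:

(0.3549, 0.4771)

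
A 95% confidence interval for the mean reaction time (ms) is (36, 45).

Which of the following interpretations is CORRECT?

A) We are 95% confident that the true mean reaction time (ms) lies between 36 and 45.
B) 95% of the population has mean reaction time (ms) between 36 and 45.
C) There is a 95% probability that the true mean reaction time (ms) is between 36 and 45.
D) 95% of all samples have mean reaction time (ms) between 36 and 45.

A confidence interval represents our confidence in the procedure, not a probability statement about the parameter.

Key concept: If we repeated this sampling process many times and computed a 95% CI each time, about 95% of those intervals would contain the true population parameter.

For this specific interval (36, 45):
- Midpoint (point estimate): 40.5
- Margin of error: 4.5

The correct interpretation is the one stating confidence that the true parameter lies in the interval — option A.

A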